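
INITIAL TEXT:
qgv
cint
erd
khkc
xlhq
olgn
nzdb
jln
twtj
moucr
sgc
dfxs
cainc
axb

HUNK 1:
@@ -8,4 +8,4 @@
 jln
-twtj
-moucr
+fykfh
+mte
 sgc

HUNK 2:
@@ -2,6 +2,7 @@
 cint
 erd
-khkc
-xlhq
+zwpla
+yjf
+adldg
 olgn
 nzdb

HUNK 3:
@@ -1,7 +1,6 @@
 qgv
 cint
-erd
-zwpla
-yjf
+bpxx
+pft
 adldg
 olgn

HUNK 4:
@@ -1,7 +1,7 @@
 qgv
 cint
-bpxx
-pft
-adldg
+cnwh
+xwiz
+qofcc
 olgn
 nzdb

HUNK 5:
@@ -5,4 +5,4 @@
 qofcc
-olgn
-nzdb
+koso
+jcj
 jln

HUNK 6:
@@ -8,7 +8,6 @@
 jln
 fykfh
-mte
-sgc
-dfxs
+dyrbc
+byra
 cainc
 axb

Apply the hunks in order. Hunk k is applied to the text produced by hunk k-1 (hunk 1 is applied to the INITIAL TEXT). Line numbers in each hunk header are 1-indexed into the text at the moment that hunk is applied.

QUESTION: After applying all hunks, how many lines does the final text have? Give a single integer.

Hunk 1: at line 8 remove [twtj,moucr] add [fykfh,mte] -> 14 lines: qgv cint erd khkc xlhq olgn nzdb jln fykfh mte sgc dfxs cainc axb
Hunk 2: at line 2 remove [khkc,xlhq] add [zwpla,yjf,adldg] -> 15 lines: qgv cint erd zwpla yjf adldg olgn nzdb jln fykfh mte sgc dfxs cainc axb
Hunk 3: at line 1 remove [erd,zwpla,yjf] add [bpxx,pft] -> 14 lines: qgv cint bpxx pft adldg olgn nzdb jln fykfh mte sgc dfxs cainc axb
Hunk 4: at line 1 remove [bpxx,pft,adldg] add [cnwh,xwiz,qofcc] -> 14 lines: qgv cint cnwh xwiz qofcc olgn nzdb jln fykfh mte sgc dfxs cainc axb
Hunk 5: at line 5 remove [olgn,nzdb] add [koso,jcj] -> 14 lines: qgv cint cnwh xwiz qofcc koso jcj jln fykfh mte sgc dfxs cainc axb
Hunk 6: at line 8 remove [mte,sgc,dfxs] add [dyrbc,byra] -> 13 lines: qgv cint cnwh xwiz qofcc koso jcj jln fykfh dyrbc byra cainc axb
Final line count: 13

Answer: 13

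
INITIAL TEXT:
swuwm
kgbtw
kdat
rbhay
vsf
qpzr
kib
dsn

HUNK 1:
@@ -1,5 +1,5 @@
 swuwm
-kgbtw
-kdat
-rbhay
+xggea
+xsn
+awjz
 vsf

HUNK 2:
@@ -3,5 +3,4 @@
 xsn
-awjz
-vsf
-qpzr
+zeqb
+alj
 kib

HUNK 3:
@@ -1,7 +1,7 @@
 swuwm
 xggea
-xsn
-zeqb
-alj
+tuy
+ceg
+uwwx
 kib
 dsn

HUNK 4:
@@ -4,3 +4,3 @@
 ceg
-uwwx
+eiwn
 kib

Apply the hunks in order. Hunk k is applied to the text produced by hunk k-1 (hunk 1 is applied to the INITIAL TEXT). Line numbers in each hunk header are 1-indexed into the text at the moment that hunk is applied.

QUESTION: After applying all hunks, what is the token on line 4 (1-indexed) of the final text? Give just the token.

Hunk 1: at line 1 remove [kgbtw,kdat,rbhay] add [xggea,xsn,awjz] -> 8 lines: swuwm xggea xsn awjz vsf qpzr kib dsn
Hunk 2: at line 3 remove [awjz,vsf,qpzr] add [zeqb,alj] -> 7 lines: swuwm xggea xsn zeqb alj kib dsn
Hunk 3: at line 1 remove [xsn,zeqb,alj] add [tuy,ceg,uwwx] -> 7 lines: swuwm xggea tuy ceg uwwx kib dsn
Hunk 4: at line 4 remove [uwwx] add [eiwn] -> 7 lines: swuwm xggea tuy ceg eiwn kib dsn
Final line 4: ceg

Answer: ceg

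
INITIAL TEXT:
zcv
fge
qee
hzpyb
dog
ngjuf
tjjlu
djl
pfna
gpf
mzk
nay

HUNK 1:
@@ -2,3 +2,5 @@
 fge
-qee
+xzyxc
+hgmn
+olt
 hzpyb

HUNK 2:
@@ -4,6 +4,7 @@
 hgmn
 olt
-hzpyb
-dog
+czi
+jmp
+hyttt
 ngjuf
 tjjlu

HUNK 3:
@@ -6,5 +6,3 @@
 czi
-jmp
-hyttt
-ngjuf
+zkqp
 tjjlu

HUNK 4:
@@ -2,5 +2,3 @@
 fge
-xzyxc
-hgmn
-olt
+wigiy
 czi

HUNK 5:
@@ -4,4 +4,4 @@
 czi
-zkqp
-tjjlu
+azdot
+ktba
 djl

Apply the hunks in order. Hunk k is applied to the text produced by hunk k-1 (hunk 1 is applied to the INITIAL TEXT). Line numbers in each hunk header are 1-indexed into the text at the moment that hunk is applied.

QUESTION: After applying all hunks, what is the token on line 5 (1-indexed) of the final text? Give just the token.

Hunk 1: at line 2 remove [qee] add [xzyxc,hgmn,olt] -> 14 lines: zcv fge xzyxc hgmn olt hzpyb dog ngjuf tjjlu djl pfna gpf mzk nay
Hunk 2: at line 4 remove [hzpyb,dog] add [czi,jmp,hyttt] -> 15 lines: zcv fge xzyxc hgmn olt czi jmp hyttt ngjuf tjjlu djl pfna gpf mzk nay
Hunk 3: at line 6 remove [jmp,hyttt,ngjuf] add [zkqp] -> 13 lines: zcv fge xzyxc hgmn olt czi zkqp tjjlu djl pfna gpf mzk nay
Hunk 4: at line 2 remove [xzyxc,hgmn,olt] add [wigiy] -> 11 lines: zcv fge wigiy czi zkqp tjjlu djl pfna gpf mzk nay
Hunk 5: at line 4 remove [zkqp,tjjlu] add [azdot,ktba] -> 11 lines: zcv fge wigiy czi azdot ktba djl pfna gpf mzk nay
Final line 5: azdot

Answer: azdot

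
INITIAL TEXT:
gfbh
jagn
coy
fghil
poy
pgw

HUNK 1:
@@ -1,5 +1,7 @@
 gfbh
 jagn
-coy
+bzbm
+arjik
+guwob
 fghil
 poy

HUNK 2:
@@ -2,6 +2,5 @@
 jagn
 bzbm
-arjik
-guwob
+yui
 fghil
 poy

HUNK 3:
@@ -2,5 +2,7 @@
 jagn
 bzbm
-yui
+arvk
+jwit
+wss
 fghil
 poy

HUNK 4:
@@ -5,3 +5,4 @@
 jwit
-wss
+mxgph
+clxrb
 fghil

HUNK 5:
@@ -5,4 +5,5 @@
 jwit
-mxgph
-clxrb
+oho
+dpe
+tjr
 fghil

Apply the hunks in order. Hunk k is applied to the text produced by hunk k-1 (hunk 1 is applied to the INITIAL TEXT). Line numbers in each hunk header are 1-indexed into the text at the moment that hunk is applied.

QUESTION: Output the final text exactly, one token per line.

Hunk 1: at line 1 remove [coy] add [bzbm,arjik,guwob] -> 8 lines: gfbh jagn bzbm arjik guwob fghil poy pgw
Hunk 2: at line 2 remove [arjik,guwob] add [yui] -> 7 lines: gfbh jagn bzbm yui fghil poy pgw
Hunk 3: at line 2 remove [yui] add [arvk,jwit,wss] -> 9 lines: gfbh jagn bzbm arvk jwit wss fghil poy pgw
Hunk 4: at line 5 remove [wss] add [mxgph,clxrb] -> 10 lines: gfbh jagn bzbm arvk jwit mxgph clxrb fghil poy pgw
Hunk 5: at line 5 remove [mxgph,clxrb] add [oho,dpe,tjr] -> 11 lines: gfbh jagn bzbm arvk jwit oho dpe tjr fghil poy pgw

Answer: gfbh
jagn
bzbm
arvk
jwit
oho
dpe
tjr
fghil
poy
pgw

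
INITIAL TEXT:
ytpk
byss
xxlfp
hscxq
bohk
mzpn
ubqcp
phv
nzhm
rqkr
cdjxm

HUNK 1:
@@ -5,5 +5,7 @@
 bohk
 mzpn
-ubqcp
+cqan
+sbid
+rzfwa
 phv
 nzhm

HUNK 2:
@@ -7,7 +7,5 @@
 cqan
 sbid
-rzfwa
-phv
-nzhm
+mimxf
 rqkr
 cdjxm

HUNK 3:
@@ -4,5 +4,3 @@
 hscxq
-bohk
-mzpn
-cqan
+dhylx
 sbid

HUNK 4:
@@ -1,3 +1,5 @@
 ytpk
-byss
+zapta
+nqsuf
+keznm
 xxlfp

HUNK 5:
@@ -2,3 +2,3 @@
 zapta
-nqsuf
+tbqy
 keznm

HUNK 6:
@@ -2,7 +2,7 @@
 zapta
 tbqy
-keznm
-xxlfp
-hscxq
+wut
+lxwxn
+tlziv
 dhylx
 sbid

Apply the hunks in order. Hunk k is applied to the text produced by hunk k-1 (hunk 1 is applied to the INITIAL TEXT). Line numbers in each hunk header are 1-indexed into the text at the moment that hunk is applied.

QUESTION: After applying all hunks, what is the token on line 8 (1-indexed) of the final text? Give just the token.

Hunk 1: at line 5 remove [ubqcp] add [cqan,sbid,rzfwa] -> 13 lines: ytpk byss xxlfp hscxq bohk mzpn cqan sbid rzfwa phv nzhm rqkr cdjxm
Hunk 2: at line 7 remove [rzfwa,phv,nzhm] add [mimxf] -> 11 lines: ytpk byss xxlfp hscxq bohk mzpn cqan sbid mimxf rqkr cdjxm
Hunk 3: at line 4 remove [bohk,mzpn,cqan] add [dhylx] -> 9 lines: ytpk byss xxlfp hscxq dhylx sbid mimxf rqkr cdjxm
Hunk 4: at line 1 remove [byss] add [zapta,nqsuf,keznm] -> 11 lines: ytpk zapta nqsuf keznm xxlfp hscxq dhylx sbid mimxf rqkr cdjxm
Hunk 5: at line 2 remove [nqsuf] add [tbqy] -> 11 lines: ytpk zapta tbqy keznm xxlfp hscxq dhylx sbid mimxf rqkr cdjxm
Hunk 6: at line 2 remove [keznm,xxlfp,hscxq] add [wut,lxwxn,tlziv] -> 11 lines: ytpk zapta tbqy wut lxwxn tlziv dhylx sbid mimxf rqkr cdjxm
Final line 8: sbid

Answer: sbid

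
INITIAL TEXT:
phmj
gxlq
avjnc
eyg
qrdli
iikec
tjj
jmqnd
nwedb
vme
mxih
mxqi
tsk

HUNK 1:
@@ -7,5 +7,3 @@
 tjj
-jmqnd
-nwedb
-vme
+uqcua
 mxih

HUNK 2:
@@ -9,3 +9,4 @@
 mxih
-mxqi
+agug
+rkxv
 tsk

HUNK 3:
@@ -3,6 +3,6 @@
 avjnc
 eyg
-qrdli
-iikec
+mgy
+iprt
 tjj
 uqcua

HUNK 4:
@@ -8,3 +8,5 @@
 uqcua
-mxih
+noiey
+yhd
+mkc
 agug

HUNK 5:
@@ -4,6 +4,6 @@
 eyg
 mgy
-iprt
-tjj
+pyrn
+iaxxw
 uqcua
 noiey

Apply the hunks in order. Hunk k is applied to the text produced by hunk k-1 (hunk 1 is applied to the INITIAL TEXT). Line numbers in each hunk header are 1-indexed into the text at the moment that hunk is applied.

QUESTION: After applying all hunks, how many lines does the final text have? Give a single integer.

Answer: 14

Derivation:
Hunk 1: at line 7 remove [jmqnd,nwedb,vme] add [uqcua] -> 11 lines: phmj gxlq avjnc eyg qrdli iikec tjj uqcua mxih mxqi tsk
Hunk 2: at line 9 remove [mxqi] add [agug,rkxv] -> 12 lines: phmj gxlq avjnc eyg qrdli iikec tjj uqcua mxih agug rkxv tsk
Hunk 3: at line 3 remove [qrdli,iikec] add [mgy,iprt] -> 12 lines: phmj gxlq avjnc eyg mgy iprt tjj uqcua mxih agug rkxv tsk
Hunk 4: at line 8 remove [mxih] add [noiey,yhd,mkc] -> 14 lines: phmj gxlq avjnc eyg mgy iprt tjj uqcua noiey yhd mkc agug rkxv tsk
Hunk 5: at line 4 remove [iprt,tjj] add [pyrn,iaxxw] -> 14 lines: phmj gxlq avjnc eyg mgy pyrn iaxxw uqcua noiey yhd mkc agug rkxv tsk
Final line count: 14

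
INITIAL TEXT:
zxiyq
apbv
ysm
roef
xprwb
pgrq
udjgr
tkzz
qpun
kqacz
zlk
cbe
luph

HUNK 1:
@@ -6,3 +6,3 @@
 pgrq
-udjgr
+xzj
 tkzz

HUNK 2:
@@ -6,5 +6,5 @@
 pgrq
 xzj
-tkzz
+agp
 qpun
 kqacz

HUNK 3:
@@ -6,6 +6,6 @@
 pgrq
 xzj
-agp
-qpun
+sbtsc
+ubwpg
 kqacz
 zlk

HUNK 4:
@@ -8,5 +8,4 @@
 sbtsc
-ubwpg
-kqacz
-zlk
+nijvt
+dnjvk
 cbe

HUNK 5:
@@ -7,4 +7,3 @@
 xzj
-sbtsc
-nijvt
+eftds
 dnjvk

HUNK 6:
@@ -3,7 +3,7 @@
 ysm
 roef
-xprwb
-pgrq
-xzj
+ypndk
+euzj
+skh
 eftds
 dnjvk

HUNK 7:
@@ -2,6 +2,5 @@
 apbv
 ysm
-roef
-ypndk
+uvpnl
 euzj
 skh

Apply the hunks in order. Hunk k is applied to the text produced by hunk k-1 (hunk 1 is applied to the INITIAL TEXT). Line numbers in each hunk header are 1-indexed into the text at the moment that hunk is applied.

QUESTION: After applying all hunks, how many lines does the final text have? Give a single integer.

Answer: 10

Derivation:
Hunk 1: at line 6 remove [udjgr] add [xzj] -> 13 lines: zxiyq apbv ysm roef xprwb pgrq xzj tkzz qpun kqacz zlk cbe luph
Hunk 2: at line 6 remove [tkzz] add [agp] -> 13 lines: zxiyq apbv ysm roef xprwb pgrq xzj agp qpun kqacz zlk cbe luph
Hunk 3: at line 6 remove [agp,qpun] add [sbtsc,ubwpg] -> 13 lines: zxiyq apbv ysm roef xprwb pgrq xzj sbtsc ubwpg kqacz zlk cbe luph
Hunk 4: at line 8 remove [ubwpg,kqacz,zlk] add [nijvt,dnjvk] -> 12 lines: zxiyq apbv ysm roef xprwb pgrq xzj sbtsc nijvt dnjvk cbe luph
Hunk 5: at line 7 remove [sbtsc,nijvt] add [eftds] -> 11 lines: zxiyq apbv ysm roef xprwb pgrq xzj eftds dnjvk cbe luph
Hunk 6: at line 3 remove [xprwb,pgrq,xzj] add [ypndk,euzj,skh] -> 11 lines: zxiyq apbv ysm roef ypndk euzj skh eftds dnjvk cbe luph
Hunk 7: at line 2 remove [roef,ypndk] add [uvpnl] -> 10 lines: zxiyq apbv ysm uvpnl euzj skh eftds dnjvk cbe luph
Final line count: 10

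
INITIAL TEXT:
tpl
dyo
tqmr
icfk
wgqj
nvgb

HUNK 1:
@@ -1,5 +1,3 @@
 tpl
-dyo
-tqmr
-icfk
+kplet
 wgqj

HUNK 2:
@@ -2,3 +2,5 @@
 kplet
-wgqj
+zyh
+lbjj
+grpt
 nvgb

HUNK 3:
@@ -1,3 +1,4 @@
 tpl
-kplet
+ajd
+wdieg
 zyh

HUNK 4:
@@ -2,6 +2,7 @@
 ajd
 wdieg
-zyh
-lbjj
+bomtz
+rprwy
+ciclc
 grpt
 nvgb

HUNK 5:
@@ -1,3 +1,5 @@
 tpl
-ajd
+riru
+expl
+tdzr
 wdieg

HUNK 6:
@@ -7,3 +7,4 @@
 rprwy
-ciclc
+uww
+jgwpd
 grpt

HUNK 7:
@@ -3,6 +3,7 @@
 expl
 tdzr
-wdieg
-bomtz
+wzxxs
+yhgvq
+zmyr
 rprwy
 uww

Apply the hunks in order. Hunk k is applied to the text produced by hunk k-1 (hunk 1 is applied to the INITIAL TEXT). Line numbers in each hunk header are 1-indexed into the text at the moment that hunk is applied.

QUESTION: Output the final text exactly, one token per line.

Hunk 1: at line 1 remove [dyo,tqmr,icfk] add [kplet] -> 4 lines: tpl kplet wgqj nvgb
Hunk 2: at line 2 remove [wgqj] add [zyh,lbjj,grpt] -> 6 lines: tpl kplet zyh lbjj grpt nvgb
Hunk 3: at line 1 remove [kplet] add [ajd,wdieg] -> 7 lines: tpl ajd wdieg zyh lbjj grpt nvgb
Hunk 4: at line 2 remove [zyh,lbjj] add [bomtz,rprwy,ciclc] -> 8 lines: tpl ajd wdieg bomtz rprwy ciclc grpt nvgb
Hunk 5: at line 1 remove [ajd] add [riru,expl,tdzr] -> 10 lines: tpl riru expl tdzr wdieg bomtz rprwy ciclc grpt nvgb
Hunk 6: at line 7 remove [ciclc] add [uww,jgwpd] -> 11 lines: tpl riru expl tdzr wdieg bomtz rprwy uww jgwpd grpt nvgb
Hunk 7: at line 3 remove [wdieg,bomtz] add [wzxxs,yhgvq,zmyr] -> 12 lines: tpl riru expl tdzr wzxxs yhgvq zmyr rprwy uww jgwpd grpt nvgb

Answer: tpl
riru
expl
tdzr
wzxxs
yhgvq
zmyr
rprwy
uww
jgwpd
grpt
nvgb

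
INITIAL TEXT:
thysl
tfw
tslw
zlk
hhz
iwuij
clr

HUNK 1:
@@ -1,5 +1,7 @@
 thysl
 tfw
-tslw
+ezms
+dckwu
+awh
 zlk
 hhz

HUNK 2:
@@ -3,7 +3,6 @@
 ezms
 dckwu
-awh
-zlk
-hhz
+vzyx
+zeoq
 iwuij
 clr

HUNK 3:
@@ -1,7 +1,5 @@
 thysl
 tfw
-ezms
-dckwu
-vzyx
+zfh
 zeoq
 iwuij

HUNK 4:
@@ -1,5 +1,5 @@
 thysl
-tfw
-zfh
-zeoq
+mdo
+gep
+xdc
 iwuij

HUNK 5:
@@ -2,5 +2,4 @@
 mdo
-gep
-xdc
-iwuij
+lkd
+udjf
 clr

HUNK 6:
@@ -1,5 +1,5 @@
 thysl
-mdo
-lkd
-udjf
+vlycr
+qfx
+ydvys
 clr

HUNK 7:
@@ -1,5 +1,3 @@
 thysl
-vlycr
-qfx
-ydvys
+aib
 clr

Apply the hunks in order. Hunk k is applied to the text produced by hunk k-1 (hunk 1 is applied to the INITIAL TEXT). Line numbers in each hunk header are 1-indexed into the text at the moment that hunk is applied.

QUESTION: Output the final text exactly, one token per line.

Answer: thysl
aib
clr

Derivation:
Hunk 1: at line 1 remove [tslw] add [ezms,dckwu,awh] -> 9 lines: thysl tfw ezms dckwu awh zlk hhz iwuij clr
Hunk 2: at line 3 remove [awh,zlk,hhz] add [vzyx,zeoq] -> 8 lines: thysl tfw ezms dckwu vzyx zeoq iwuij clr
Hunk 3: at line 1 remove [ezms,dckwu,vzyx] add [zfh] -> 6 lines: thysl tfw zfh zeoq iwuij clr
Hunk 4: at line 1 remove [tfw,zfh,zeoq] add [mdo,gep,xdc] -> 6 lines: thysl mdo gep xdc iwuij clr
Hunk 5: at line 2 remove [gep,xdc,iwuij] add [lkd,udjf] -> 5 lines: thysl mdo lkd udjf clr
Hunk 6: at line 1 remove [mdo,lkd,udjf] add [vlycr,qfx,ydvys] -> 5 lines: thysl vlycr qfx ydvys clr
Hunk 7: at line 1 remove [vlycr,qfx,ydvys] add [aib] -> 3 lines: thysl aib clr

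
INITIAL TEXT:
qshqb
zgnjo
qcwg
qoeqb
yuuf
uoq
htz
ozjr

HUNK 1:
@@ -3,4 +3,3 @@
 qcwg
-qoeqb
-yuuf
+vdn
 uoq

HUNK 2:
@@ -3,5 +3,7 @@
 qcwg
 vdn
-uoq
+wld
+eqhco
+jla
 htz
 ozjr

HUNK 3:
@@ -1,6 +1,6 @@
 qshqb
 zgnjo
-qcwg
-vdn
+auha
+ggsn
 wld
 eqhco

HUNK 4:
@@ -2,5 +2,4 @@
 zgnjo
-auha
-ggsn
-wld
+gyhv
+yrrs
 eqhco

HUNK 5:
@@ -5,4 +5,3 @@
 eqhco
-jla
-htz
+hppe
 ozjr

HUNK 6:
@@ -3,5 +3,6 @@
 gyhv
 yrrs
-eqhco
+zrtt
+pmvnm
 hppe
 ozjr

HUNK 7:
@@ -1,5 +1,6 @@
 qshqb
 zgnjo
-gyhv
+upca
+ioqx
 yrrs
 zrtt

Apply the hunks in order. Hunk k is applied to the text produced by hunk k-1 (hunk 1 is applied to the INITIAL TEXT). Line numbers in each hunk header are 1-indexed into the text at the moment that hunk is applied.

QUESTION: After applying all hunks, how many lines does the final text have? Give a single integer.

Answer: 9

Derivation:
Hunk 1: at line 3 remove [qoeqb,yuuf] add [vdn] -> 7 lines: qshqb zgnjo qcwg vdn uoq htz ozjr
Hunk 2: at line 3 remove [uoq] add [wld,eqhco,jla] -> 9 lines: qshqb zgnjo qcwg vdn wld eqhco jla htz ozjr
Hunk 3: at line 1 remove [qcwg,vdn] add [auha,ggsn] -> 9 lines: qshqb zgnjo auha ggsn wld eqhco jla htz ozjr
Hunk 4: at line 2 remove [auha,ggsn,wld] add [gyhv,yrrs] -> 8 lines: qshqb zgnjo gyhv yrrs eqhco jla htz ozjr
Hunk 5: at line 5 remove [jla,htz] add [hppe] -> 7 lines: qshqb zgnjo gyhv yrrs eqhco hppe ozjr
Hunk 6: at line 3 remove [eqhco] add [zrtt,pmvnm] -> 8 lines: qshqb zgnjo gyhv yrrs zrtt pmvnm hppe ozjr
Hunk 7: at line 1 remove [gyhv] add [upca,ioqx] -> 9 lines: qshqb zgnjo upca ioqx yrrs zrtt pmvnm hppe ozjr
Final line count: 9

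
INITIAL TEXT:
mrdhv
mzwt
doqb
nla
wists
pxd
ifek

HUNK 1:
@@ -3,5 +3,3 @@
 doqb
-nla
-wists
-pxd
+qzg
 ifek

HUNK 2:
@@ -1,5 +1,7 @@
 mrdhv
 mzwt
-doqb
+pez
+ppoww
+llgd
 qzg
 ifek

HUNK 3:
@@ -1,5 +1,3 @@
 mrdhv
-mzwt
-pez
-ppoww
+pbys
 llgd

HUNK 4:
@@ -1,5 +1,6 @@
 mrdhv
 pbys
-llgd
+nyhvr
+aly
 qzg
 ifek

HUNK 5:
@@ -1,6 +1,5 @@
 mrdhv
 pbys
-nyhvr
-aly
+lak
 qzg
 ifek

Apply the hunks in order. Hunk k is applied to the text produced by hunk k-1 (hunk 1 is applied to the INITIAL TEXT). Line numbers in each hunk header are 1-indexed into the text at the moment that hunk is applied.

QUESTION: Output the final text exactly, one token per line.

Answer: mrdhv
pbys
lak
qzg
ifek

Derivation:
Hunk 1: at line 3 remove [nla,wists,pxd] add [qzg] -> 5 lines: mrdhv mzwt doqb qzg ifek
Hunk 2: at line 1 remove [doqb] add [pez,ppoww,llgd] -> 7 lines: mrdhv mzwt pez ppoww llgd qzg ifek
Hunk 3: at line 1 remove [mzwt,pez,ppoww] add [pbys] -> 5 lines: mrdhv pbys llgd qzg ifek
Hunk 4: at line 1 remove [llgd] add [nyhvr,aly] -> 6 lines: mrdhv pbys nyhvr aly qzg ifek
Hunk 5: at line 1 remove [nyhvr,aly] add [lak] -> 5 lines: mrdhv pbys lak qzg ifek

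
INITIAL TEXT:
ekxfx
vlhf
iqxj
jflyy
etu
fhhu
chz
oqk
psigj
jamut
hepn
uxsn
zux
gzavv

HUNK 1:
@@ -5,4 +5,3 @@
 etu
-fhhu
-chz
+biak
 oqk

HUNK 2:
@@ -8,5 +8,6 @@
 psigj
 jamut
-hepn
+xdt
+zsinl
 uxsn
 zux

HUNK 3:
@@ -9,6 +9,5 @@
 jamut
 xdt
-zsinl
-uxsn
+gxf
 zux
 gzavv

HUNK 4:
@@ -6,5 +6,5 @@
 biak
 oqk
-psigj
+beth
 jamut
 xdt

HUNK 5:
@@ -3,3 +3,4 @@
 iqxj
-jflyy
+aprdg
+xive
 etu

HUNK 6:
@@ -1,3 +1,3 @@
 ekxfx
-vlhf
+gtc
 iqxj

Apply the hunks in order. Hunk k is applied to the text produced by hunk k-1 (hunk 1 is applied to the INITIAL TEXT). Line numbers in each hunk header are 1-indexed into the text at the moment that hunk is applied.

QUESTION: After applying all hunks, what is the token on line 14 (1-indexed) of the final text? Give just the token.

Answer: gzavv

Derivation:
Hunk 1: at line 5 remove [fhhu,chz] add [biak] -> 13 lines: ekxfx vlhf iqxj jflyy etu biak oqk psigj jamut hepn uxsn zux gzavv
Hunk 2: at line 8 remove [hepn] add [xdt,zsinl] -> 14 lines: ekxfx vlhf iqxj jflyy etu biak oqk psigj jamut xdt zsinl uxsn zux gzavv
Hunk 3: at line 9 remove [zsinl,uxsn] add [gxf] -> 13 lines: ekxfx vlhf iqxj jflyy etu biak oqk psigj jamut xdt gxf zux gzavv
Hunk 4: at line 6 remove [psigj] add [beth] -> 13 lines: ekxfx vlhf iqxj jflyy etu biak oqk beth jamut xdt gxf zux gzavv
Hunk 5: at line 3 remove [jflyy] add [aprdg,xive] -> 14 lines: ekxfx vlhf iqxj aprdg xive etu biak oqk beth jamut xdt gxf zux gzavv
Hunk 6: at line 1 remove [vlhf] add [gtc] -> 14 lines: ekxfx gtc iqxj aprdg xive etu biak oqk beth jamut xdt gxf zux gzavv
Final line 14: gzavv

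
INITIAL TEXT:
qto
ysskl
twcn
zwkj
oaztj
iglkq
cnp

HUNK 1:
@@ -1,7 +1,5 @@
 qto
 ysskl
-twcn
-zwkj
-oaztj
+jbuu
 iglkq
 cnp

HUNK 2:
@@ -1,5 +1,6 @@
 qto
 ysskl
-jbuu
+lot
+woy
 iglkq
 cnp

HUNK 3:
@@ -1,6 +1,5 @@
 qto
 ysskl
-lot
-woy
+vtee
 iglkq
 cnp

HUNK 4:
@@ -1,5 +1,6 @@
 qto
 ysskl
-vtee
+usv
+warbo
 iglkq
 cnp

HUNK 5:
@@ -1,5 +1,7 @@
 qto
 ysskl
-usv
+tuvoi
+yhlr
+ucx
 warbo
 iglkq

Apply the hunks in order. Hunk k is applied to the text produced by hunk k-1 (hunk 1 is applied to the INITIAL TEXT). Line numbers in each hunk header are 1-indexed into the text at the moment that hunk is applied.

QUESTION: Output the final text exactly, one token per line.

Answer: qto
ysskl
tuvoi
yhlr
ucx
warbo
iglkq
cnp

Derivation:
Hunk 1: at line 1 remove [twcn,zwkj,oaztj] add [jbuu] -> 5 lines: qto ysskl jbuu iglkq cnp
Hunk 2: at line 1 remove [jbuu] add [lot,woy] -> 6 lines: qto ysskl lot woy iglkq cnp
Hunk 3: at line 1 remove [lot,woy] add [vtee] -> 5 lines: qto ysskl vtee iglkq cnp
Hunk 4: at line 1 remove [vtee] add [usv,warbo] -> 6 lines: qto ysskl usv warbo iglkq cnp
Hunk 5: at line 1 remove [usv] add [tuvoi,yhlr,ucx] -> 8 lines: qto ysskl tuvoi yhlr ucx warbo iglkq cnp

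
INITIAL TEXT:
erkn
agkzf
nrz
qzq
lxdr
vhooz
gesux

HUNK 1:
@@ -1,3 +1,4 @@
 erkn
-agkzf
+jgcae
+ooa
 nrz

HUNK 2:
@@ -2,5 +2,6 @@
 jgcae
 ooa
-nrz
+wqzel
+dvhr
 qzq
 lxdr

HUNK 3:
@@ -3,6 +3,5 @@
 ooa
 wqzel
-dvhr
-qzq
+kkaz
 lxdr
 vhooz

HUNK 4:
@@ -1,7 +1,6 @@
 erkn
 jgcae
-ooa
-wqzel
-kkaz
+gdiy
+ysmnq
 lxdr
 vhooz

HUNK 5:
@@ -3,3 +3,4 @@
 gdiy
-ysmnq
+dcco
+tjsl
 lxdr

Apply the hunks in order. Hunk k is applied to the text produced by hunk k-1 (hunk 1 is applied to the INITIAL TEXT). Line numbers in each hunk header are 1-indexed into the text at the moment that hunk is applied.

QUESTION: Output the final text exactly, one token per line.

Hunk 1: at line 1 remove [agkzf] add [jgcae,ooa] -> 8 lines: erkn jgcae ooa nrz qzq lxdr vhooz gesux
Hunk 2: at line 2 remove [nrz] add [wqzel,dvhr] -> 9 lines: erkn jgcae ooa wqzel dvhr qzq lxdr vhooz gesux
Hunk 3: at line 3 remove [dvhr,qzq] add [kkaz] -> 8 lines: erkn jgcae ooa wqzel kkaz lxdr vhooz gesux
Hunk 4: at line 1 remove [ooa,wqzel,kkaz] add [gdiy,ysmnq] -> 7 lines: erkn jgcae gdiy ysmnq lxdr vhooz gesux
Hunk 5: at line 3 remove [ysmnq] add [dcco,tjsl] -> 8 lines: erkn jgcae gdiy dcco tjsl lxdr vhooz gesux

Answer: erkn
jgcae
gdiy
dcco
tjsl
lxdr
vhooz
gesux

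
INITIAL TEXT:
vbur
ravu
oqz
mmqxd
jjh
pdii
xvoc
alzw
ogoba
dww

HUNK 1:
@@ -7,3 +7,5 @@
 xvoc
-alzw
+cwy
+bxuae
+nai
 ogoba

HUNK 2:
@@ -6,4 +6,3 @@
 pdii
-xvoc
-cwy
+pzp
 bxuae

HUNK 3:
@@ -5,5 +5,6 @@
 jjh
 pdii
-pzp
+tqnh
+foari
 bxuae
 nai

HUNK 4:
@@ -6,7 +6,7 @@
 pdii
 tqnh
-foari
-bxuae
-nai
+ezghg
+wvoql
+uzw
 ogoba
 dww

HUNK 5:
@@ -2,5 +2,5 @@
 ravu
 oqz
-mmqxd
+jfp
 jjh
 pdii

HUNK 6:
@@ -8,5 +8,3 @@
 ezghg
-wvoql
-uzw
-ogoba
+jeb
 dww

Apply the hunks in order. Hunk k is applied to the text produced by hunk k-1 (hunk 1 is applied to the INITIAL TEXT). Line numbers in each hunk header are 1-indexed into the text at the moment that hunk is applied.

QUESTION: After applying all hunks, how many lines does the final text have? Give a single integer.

Hunk 1: at line 7 remove [alzw] add [cwy,bxuae,nai] -> 12 lines: vbur ravu oqz mmqxd jjh pdii xvoc cwy bxuae nai ogoba dww
Hunk 2: at line 6 remove [xvoc,cwy] add [pzp] -> 11 lines: vbur ravu oqz mmqxd jjh pdii pzp bxuae nai ogoba dww
Hunk 3: at line 5 remove [pzp] add [tqnh,foari] -> 12 lines: vbur ravu oqz mmqxd jjh pdii tqnh foari bxuae nai ogoba dww
Hunk 4: at line 6 remove [foari,bxuae,nai] add [ezghg,wvoql,uzw] -> 12 lines: vbur ravu oqz mmqxd jjh pdii tqnh ezghg wvoql uzw ogoba dww
Hunk 5: at line 2 remove [mmqxd] add [jfp] -> 12 lines: vbur ravu oqz jfp jjh pdii tqnh ezghg wvoql uzw ogoba dww
Hunk 6: at line 8 remove [wvoql,uzw,ogoba] add [jeb] -> 10 lines: vbur ravu oqz jfp jjh pdii tqnh ezghg jeb dww
Final line count: 10

Answer: 10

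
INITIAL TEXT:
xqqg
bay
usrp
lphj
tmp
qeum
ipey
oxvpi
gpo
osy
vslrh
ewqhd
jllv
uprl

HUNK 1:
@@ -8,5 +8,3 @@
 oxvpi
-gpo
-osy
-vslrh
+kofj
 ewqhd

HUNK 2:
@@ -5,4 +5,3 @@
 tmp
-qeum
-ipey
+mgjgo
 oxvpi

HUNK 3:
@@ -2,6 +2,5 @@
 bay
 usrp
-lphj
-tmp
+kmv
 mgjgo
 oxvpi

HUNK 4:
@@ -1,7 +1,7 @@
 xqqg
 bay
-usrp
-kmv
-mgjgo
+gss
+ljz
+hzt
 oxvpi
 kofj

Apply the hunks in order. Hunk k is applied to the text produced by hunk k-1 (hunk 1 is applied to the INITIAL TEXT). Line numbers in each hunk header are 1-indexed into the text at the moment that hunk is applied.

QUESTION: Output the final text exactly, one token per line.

Hunk 1: at line 8 remove [gpo,osy,vslrh] add [kofj] -> 12 lines: xqqg bay usrp lphj tmp qeum ipey oxvpi kofj ewqhd jllv uprl
Hunk 2: at line 5 remove [qeum,ipey] add [mgjgo] -> 11 lines: xqqg bay usrp lphj tmp mgjgo oxvpi kofj ewqhd jllv uprl
Hunk 3: at line 2 remove [lphj,tmp] add [kmv] -> 10 lines: xqqg bay usrp kmv mgjgo oxvpi kofj ewqhd jllv uprl
Hunk 4: at line 1 remove [usrp,kmv,mgjgo] add [gss,ljz,hzt] -> 10 lines: xqqg bay gss ljz hzt oxvpi kofj ewqhd jllv uprl

Answer: xqqg
bay
gss
ljz
hzt
oxvpi
kofj
ewqhd
jllv
uprl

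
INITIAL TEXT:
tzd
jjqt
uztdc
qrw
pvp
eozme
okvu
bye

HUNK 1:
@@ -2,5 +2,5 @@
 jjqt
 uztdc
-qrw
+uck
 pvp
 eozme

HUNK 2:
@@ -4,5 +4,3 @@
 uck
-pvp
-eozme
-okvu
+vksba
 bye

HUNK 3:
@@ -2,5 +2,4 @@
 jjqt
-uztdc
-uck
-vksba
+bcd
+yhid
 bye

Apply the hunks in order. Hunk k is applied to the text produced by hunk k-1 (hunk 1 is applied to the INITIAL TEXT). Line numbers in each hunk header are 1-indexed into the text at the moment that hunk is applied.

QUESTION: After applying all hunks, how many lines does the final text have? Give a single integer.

Hunk 1: at line 2 remove [qrw] add [uck] -> 8 lines: tzd jjqt uztdc uck pvp eozme okvu bye
Hunk 2: at line 4 remove [pvp,eozme,okvu] add [vksba] -> 6 lines: tzd jjqt uztdc uck vksba bye
Hunk 3: at line 2 remove [uztdc,uck,vksba] add [bcd,yhid] -> 5 lines: tzd jjqt bcd yhid bye
Final line count: 5

Answer: 5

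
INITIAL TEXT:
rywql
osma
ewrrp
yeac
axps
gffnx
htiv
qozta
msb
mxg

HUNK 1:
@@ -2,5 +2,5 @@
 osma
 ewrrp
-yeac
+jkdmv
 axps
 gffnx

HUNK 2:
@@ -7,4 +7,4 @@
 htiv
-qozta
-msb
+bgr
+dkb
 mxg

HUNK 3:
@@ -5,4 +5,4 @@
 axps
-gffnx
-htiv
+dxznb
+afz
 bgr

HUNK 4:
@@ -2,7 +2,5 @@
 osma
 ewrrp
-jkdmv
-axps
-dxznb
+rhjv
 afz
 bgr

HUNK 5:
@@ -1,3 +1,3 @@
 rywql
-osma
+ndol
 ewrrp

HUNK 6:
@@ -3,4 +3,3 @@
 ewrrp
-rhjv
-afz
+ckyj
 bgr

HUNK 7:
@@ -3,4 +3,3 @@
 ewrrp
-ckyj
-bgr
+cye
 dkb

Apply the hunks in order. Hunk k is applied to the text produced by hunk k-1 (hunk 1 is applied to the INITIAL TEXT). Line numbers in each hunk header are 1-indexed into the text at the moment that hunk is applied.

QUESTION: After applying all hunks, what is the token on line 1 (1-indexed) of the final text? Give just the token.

Hunk 1: at line 2 remove [yeac] add [jkdmv] -> 10 lines: rywql osma ewrrp jkdmv axps gffnx htiv qozta msb mxg
Hunk 2: at line 7 remove [qozta,msb] add [bgr,dkb] -> 10 lines: rywql osma ewrrp jkdmv axps gffnx htiv bgr dkb mxg
Hunk 3: at line 5 remove [gffnx,htiv] add [dxznb,afz] -> 10 lines: rywql osma ewrrp jkdmv axps dxznb afz bgr dkb mxg
Hunk 4: at line 2 remove [jkdmv,axps,dxznb] add [rhjv] -> 8 lines: rywql osma ewrrp rhjv afz bgr dkb mxg
Hunk 5: at line 1 remove [osma] add [ndol] -> 8 lines: rywql ndol ewrrp rhjv afz bgr dkb mxg
Hunk 6: at line 3 remove [rhjv,afz] add [ckyj] -> 7 lines: rywql ndol ewrrp ckyj bgr dkb mxg
Hunk 7: at line 3 remove [ckyj,bgr] add [cye] -> 6 lines: rywql ndol ewrrp cye dkb mxg
Final line 1: rywql

Answer: rywql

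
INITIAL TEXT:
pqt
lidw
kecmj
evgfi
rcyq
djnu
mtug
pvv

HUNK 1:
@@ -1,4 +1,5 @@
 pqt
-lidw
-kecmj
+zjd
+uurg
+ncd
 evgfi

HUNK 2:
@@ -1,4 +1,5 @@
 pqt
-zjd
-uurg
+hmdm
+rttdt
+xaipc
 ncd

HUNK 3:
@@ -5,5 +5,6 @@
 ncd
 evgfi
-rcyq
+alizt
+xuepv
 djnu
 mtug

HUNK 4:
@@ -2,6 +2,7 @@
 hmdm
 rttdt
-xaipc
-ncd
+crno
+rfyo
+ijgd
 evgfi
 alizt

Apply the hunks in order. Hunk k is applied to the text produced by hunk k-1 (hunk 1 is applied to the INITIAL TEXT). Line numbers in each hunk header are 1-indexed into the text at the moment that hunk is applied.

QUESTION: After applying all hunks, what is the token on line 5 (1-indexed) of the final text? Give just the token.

Answer: rfyo

Derivation:
Hunk 1: at line 1 remove [lidw,kecmj] add [zjd,uurg,ncd] -> 9 lines: pqt zjd uurg ncd evgfi rcyq djnu mtug pvv
Hunk 2: at line 1 remove [zjd,uurg] add [hmdm,rttdt,xaipc] -> 10 lines: pqt hmdm rttdt xaipc ncd evgfi rcyq djnu mtug pvv
Hunk 3: at line 5 remove [rcyq] add [alizt,xuepv] -> 11 lines: pqt hmdm rttdt xaipc ncd evgfi alizt xuepv djnu mtug pvv
Hunk 4: at line 2 remove [xaipc,ncd] add [crno,rfyo,ijgd] -> 12 lines: pqt hmdm rttdt crno rfyo ijgd evgfi alizt xuepv djnu mtug pvv
Final line 5: rfyo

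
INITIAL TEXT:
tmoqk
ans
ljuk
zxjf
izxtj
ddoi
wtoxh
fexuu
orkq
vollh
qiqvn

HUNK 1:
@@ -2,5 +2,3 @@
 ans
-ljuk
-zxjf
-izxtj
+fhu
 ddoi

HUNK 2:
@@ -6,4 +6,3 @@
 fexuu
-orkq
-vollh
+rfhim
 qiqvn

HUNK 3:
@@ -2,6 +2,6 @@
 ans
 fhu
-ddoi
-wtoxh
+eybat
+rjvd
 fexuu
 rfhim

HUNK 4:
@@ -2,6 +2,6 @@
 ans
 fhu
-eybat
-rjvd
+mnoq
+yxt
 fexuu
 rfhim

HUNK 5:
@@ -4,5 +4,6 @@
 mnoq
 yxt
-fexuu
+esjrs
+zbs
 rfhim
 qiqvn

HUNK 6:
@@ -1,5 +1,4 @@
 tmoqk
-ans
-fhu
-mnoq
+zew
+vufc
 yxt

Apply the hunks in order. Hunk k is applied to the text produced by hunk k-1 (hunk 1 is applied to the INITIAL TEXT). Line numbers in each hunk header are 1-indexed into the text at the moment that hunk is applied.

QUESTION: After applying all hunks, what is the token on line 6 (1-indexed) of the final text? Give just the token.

Hunk 1: at line 2 remove [ljuk,zxjf,izxtj] add [fhu] -> 9 lines: tmoqk ans fhu ddoi wtoxh fexuu orkq vollh qiqvn
Hunk 2: at line 6 remove [orkq,vollh] add [rfhim] -> 8 lines: tmoqk ans fhu ddoi wtoxh fexuu rfhim qiqvn
Hunk 3: at line 2 remove [ddoi,wtoxh] add [eybat,rjvd] -> 8 lines: tmoqk ans fhu eybat rjvd fexuu rfhim qiqvn
Hunk 4: at line 2 remove [eybat,rjvd] add [mnoq,yxt] -> 8 lines: tmoqk ans fhu mnoq yxt fexuu rfhim qiqvn
Hunk 5: at line 4 remove [fexuu] add [esjrs,zbs] -> 9 lines: tmoqk ans fhu mnoq yxt esjrs zbs rfhim qiqvn
Hunk 6: at line 1 remove [ans,fhu,mnoq] add [zew,vufc] -> 8 lines: tmoqk zew vufc yxt esjrs zbs rfhim qiqvn
Final line 6: zbs

Answer: zbs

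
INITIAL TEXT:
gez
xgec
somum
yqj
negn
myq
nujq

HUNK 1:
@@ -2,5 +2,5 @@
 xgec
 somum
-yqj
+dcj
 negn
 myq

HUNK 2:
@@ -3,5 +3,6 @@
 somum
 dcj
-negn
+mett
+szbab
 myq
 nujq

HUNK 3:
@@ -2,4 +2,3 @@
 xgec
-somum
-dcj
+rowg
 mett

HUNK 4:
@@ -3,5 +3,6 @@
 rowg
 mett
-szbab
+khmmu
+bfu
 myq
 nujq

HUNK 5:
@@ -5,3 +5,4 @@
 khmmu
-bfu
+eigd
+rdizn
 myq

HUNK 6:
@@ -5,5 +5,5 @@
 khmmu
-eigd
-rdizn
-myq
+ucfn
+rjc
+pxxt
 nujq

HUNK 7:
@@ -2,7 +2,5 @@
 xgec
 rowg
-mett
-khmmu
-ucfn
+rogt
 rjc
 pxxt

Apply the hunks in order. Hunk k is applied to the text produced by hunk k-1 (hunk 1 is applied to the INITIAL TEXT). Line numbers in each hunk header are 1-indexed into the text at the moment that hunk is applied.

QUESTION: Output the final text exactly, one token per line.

Hunk 1: at line 2 remove [yqj] add [dcj] -> 7 lines: gez xgec somum dcj negn myq nujq
Hunk 2: at line 3 remove [negn] add [mett,szbab] -> 8 lines: gez xgec somum dcj mett szbab myq nujq
Hunk 3: at line 2 remove [somum,dcj] add [rowg] -> 7 lines: gez xgec rowg mett szbab myq nujq
Hunk 4: at line 3 remove [szbab] add [khmmu,bfu] -> 8 lines: gez xgec rowg mett khmmu bfu myq nujq
Hunk 5: at line 5 remove [bfu] add [eigd,rdizn] -> 9 lines: gez xgec rowg mett khmmu eigd rdizn myq nujq
Hunk 6: at line 5 remove [eigd,rdizn,myq] add [ucfn,rjc,pxxt] -> 9 lines: gez xgec rowg mett khmmu ucfn rjc pxxt nujq
Hunk 7: at line 2 remove [mett,khmmu,ucfn] add [rogt] -> 7 lines: gez xgec rowg rogt rjc pxxt nujq

Answer: gez
xgec
rowg
rogt
rjc
pxxt
nujq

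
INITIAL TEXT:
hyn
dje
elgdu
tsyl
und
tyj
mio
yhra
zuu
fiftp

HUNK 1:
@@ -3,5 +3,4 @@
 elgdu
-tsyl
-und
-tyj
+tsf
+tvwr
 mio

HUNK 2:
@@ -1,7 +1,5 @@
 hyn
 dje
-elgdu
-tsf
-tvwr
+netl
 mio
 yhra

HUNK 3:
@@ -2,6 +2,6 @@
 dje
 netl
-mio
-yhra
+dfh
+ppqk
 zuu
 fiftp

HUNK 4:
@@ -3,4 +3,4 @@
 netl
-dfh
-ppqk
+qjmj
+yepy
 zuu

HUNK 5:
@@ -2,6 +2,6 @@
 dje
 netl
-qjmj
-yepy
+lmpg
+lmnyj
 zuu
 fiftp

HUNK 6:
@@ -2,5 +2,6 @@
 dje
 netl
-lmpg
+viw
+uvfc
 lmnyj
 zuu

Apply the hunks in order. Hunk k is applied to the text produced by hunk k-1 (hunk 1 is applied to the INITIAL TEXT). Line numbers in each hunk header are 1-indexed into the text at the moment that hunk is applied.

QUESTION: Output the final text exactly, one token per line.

Hunk 1: at line 3 remove [tsyl,und,tyj] add [tsf,tvwr] -> 9 lines: hyn dje elgdu tsf tvwr mio yhra zuu fiftp
Hunk 2: at line 1 remove [elgdu,tsf,tvwr] add [netl] -> 7 lines: hyn dje netl mio yhra zuu fiftp
Hunk 3: at line 2 remove [mio,yhra] add [dfh,ppqk] -> 7 lines: hyn dje netl dfh ppqk zuu fiftp
Hunk 4: at line 3 remove [dfh,ppqk] add [qjmj,yepy] -> 7 lines: hyn dje netl qjmj yepy zuu fiftp
Hunk 5: at line 2 remove [qjmj,yepy] add [lmpg,lmnyj] -> 7 lines: hyn dje netl lmpg lmnyj zuu fiftp
Hunk 6: at line 2 remove [lmpg] add [viw,uvfc] -> 8 lines: hyn dje netl viw uvfc lmnyj zuu fiftp

Answer: hyn
dje
netl
viw
uvfc
lmnyj
zuu
fiftp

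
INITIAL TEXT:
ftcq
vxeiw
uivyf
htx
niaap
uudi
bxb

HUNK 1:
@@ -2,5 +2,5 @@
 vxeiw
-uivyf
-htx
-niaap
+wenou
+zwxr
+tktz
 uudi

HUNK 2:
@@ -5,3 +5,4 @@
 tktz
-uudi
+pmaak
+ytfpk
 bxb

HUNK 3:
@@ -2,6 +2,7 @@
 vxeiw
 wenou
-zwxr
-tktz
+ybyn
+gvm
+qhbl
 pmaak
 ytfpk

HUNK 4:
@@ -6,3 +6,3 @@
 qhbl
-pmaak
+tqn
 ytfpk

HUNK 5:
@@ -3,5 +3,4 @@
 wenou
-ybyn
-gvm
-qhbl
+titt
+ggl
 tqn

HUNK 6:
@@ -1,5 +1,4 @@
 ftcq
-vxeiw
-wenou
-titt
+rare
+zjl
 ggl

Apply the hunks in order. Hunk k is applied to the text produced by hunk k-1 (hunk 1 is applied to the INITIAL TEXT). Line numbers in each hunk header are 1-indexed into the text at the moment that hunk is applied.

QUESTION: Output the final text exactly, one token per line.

Answer: ftcq
rare
zjl
ggl
tqn
ytfpk
bxb

Derivation:
Hunk 1: at line 2 remove [uivyf,htx,niaap] add [wenou,zwxr,tktz] -> 7 lines: ftcq vxeiw wenou zwxr tktz uudi bxb
Hunk 2: at line 5 remove [uudi] add [pmaak,ytfpk] -> 8 lines: ftcq vxeiw wenou zwxr tktz pmaak ytfpk bxb
Hunk 3: at line 2 remove [zwxr,tktz] add [ybyn,gvm,qhbl] -> 9 lines: ftcq vxeiw wenou ybyn gvm qhbl pmaak ytfpk bxb
Hunk 4: at line 6 remove [pmaak] add [tqn] -> 9 lines: ftcq vxeiw wenou ybyn gvm qhbl tqn ytfpk bxb
Hunk 5: at line 3 remove [ybyn,gvm,qhbl] add [titt,ggl] -> 8 lines: ftcq vxeiw wenou titt ggl tqn ytfpk bxb
Hunk 6: at line 1 remove [vxeiw,wenou,titt] add [rare,zjl] -> 7 lines: ftcq rare zjl ggl tqn ytfpk bxb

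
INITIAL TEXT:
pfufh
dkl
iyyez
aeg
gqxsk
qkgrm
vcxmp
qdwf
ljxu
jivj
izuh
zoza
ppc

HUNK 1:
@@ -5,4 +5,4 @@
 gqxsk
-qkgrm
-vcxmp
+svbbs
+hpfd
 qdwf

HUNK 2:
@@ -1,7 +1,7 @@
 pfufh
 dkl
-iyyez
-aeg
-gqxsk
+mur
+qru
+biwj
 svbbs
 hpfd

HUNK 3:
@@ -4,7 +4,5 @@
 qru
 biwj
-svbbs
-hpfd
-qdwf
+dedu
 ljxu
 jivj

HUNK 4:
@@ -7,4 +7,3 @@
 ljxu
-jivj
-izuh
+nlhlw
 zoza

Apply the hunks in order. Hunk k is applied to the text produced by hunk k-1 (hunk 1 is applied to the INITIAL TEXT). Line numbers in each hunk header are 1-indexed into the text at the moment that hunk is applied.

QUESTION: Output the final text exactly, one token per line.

Answer: pfufh
dkl
mur
qru
biwj
dedu
ljxu
nlhlw
zoza
ppc

Derivation:
Hunk 1: at line 5 remove [qkgrm,vcxmp] add [svbbs,hpfd] -> 13 lines: pfufh dkl iyyez aeg gqxsk svbbs hpfd qdwf ljxu jivj izuh zoza ppc
Hunk 2: at line 1 remove [iyyez,aeg,gqxsk] add [mur,qru,biwj] -> 13 lines: pfufh dkl mur qru biwj svbbs hpfd qdwf ljxu jivj izuh zoza ppc
Hunk 3: at line 4 remove [svbbs,hpfd,qdwf] add [dedu] -> 11 lines: pfufh dkl mur qru biwj dedu ljxu jivj izuh zoza ppc
Hunk 4: at line 7 remove [jivj,izuh] add [nlhlw] -> 10 lines: pfufh dkl mur qru biwj dedu ljxu nlhlw zoza ppc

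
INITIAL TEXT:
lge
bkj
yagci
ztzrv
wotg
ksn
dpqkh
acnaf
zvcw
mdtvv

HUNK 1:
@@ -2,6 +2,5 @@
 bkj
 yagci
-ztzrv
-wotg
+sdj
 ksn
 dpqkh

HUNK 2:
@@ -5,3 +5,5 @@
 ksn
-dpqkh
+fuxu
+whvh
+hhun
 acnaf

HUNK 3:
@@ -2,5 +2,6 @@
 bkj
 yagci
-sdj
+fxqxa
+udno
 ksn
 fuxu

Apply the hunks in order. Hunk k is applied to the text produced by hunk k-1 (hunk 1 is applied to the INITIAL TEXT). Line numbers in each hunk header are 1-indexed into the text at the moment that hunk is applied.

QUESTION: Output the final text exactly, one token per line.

Answer: lge
bkj
yagci
fxqxa
udno
ksn
fuxu
whvh
hhun
acnaf
zvcw
mdtvv

Derivation:
Hunk 1: at line 2 remove [ztzrv,wotg] add [sdj] -> 9 lines: lge bkj yagci sdj ksn dpqkh acnaf zvcw mdtvv
Hunk 2: at line 5 remove [dpqkh] add [fuxu,whvh,hhun] -> 11 lines: lge bkj yagci sdj ksn fuxu whvh hhun acnaf zvcw mdtvv
Hunk 3: at line 2 remove [sdj] add [fxqxa,udno] -> 12 lines: lge bkj yagci fxqxa udno ksn fuxu whvh hhun acnaf zvcw mdtvv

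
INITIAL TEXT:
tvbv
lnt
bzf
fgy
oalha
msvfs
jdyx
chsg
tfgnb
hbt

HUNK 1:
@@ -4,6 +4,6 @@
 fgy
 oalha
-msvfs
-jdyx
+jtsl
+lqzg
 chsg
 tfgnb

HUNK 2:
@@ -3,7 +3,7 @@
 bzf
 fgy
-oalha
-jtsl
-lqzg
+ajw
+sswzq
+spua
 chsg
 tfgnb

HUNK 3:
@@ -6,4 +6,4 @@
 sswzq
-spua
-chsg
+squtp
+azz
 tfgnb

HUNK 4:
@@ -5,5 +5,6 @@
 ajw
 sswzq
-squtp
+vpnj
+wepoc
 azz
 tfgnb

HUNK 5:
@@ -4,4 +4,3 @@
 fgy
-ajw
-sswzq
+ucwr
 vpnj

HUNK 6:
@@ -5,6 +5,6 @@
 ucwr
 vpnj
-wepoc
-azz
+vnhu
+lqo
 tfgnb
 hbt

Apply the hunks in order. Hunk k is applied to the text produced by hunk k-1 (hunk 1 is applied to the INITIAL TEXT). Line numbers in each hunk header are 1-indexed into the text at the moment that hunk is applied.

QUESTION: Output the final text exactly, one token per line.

Answer: tvbv
lnt
bzf
fgy
ucwr
vpnj
vnhu
lqo
tfgnb
hbt

Derivation:
Hunk 1: at line 4 remove [msvfs,jdyx] add [jtsl,lqzg] -> 10 lines: tvbv lnt bzf fgy oalha jtsl lqzg chsg tfgnb hbt
Hunk 2: at line 3 remove [oalha,jtsl,lqzg] add [ajw,sswzq,spua] -> 10 lines: tvbv lnt bzf fgy ajw sswzq spua chsg tfgnb hbt
Hunk 3: at line 6 remove [spua,chsg] add [squtp,azz] -> 10 lines: tvbv lnt bzf fgy ajw sswzq squtp azz tfgnb hbt
Hunk 4: at line 5 remove [squtp] add [vpnj,wepoc] -> 11 lines: tvbv lnt bzf fgy ajw sswzq vpnj wepoc azz tfgnb hbt
Hunk 5: at line 4 remove [ajw,sswzq] add [ucwr] -> 10 lines: tvbv lnt bzf fgy ucwr vpnj wepoc azz tfgnb hbt
Hunk 6: at line 5 remove [wepoc,azz] add [vnhu,lqo] -> 10 lines: tvbv lnt bzf fgy ucwr vpnj vnhu lqo tfgnb hbt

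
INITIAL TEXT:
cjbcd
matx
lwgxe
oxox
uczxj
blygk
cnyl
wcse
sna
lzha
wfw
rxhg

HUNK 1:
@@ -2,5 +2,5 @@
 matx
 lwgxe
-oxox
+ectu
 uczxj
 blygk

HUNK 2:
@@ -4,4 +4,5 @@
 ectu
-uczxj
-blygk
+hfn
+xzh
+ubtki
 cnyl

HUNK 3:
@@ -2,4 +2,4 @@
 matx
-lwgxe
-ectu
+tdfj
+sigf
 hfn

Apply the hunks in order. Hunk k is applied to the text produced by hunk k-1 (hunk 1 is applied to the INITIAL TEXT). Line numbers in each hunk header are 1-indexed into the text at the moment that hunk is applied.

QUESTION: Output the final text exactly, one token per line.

Answer: cjbcd
matx
tdfj
sigf
hfn
xzh
ubtki
cnyl
wcse
sna
lzha
wfw
rxhg

Derivation:
Hunk 1: at line 2 remove [oxox] add [ectu] -> 12 lines: cjbcd matx lwgxe ectu uczxj blygk cnyl wcse sna lzha wfw rxhg
Hunk 2: at line 4 remove [uczxj,blygk] add [hfn,xzh,ubtki] -> 13 lines: cjbcd matx lwgxe ectu hfn xzh ubtki cnyl wcse sna lzha wfw rxhg
Hunk 3: at line 2 remove [lwgxe,ectu] add [tdfj,sigf] -> 13 lines: cjbcd matx tdfj sigf hfn xzh ubtki cnyl wcse sna lzha wfw rxhg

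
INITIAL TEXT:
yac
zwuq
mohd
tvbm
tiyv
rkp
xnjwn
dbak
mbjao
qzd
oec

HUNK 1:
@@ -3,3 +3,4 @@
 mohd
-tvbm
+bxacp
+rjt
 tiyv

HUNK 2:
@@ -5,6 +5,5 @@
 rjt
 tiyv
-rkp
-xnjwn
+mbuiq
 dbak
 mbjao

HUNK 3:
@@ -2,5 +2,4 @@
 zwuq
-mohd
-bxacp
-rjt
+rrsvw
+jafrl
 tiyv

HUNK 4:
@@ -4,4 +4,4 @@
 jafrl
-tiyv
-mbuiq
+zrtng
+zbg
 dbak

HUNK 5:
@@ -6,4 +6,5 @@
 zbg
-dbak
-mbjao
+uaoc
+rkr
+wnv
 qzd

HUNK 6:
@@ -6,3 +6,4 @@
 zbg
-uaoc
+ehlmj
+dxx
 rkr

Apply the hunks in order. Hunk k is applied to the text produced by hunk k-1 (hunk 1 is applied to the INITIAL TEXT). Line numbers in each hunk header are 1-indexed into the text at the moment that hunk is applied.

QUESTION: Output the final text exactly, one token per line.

Hunk 1: at line 3 remove [tvbm] add [bxacp,rjt] -> 12 lines: yac zwuq mohd bxacp rjt tiyv rkp xnjwn dbak mbjao qzd oec
Hunk 2: at line 5 remove [rkp,xnjwn] add [mbuiq] -> 11 lines: yac zwuq mohd bxacp rjt tiyv mbuiq dbak mbjao qzd oec
Hunk 3: at line 2 remove [mohd,bxacp,rjt] add [rrsvw,jafrl] -> 10 lines: yac zwuq rrsvw jafrl tiyv mbuiq dbak mbjao qzd oec
Hunk 4: at line 4 remove [tiyv,mbuiq] add [zrtng,zbg] -> 10 lines: yac zwuq rrsvw jafrl zrtng zbg dbak mbjao qzd oec
Hunk 5: at line 6 remove [dbak,mbjao] add [uaoc,rkr,wnv] -> 11 lines: yac zwuq rrsvw jafrl zrtng zbg uaoc rkr wnv qzd oec
Hunk 6: at line 6 remove [uaoc] add [ehlmj,dxx] -> 12 lines: yac zwuq rrsvw jafrl zrtng zbg ehlmj dxx rkr wnv qzd oec

Answer: yac
zwuq
rrsvw
jafrl
zrtng
zbg
ehlmj
dxx
rkr
wnv
qzd
oec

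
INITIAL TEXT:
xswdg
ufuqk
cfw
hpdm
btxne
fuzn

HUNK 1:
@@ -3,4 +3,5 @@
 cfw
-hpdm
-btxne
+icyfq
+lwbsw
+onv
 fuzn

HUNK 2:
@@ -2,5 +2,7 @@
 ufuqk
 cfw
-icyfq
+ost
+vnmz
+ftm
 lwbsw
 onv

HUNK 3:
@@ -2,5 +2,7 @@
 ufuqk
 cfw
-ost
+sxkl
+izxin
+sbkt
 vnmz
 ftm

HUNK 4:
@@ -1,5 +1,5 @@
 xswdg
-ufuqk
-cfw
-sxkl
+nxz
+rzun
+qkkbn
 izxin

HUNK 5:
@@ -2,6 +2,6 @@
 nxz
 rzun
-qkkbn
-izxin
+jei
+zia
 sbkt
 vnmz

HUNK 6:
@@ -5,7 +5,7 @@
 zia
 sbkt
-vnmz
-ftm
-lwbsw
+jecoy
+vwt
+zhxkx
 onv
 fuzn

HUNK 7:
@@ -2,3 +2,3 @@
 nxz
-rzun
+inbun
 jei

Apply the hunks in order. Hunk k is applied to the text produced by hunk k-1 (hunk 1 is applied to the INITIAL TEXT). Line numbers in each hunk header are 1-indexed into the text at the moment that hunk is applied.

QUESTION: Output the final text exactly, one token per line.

Hunk 1: at line 3 remove [hpdm,btxne] add [icyfq,lwbsw,onv] -> 7 lines: xswdg ufuqk cfw icyfq lwbsw onv fuzn
Hunk 2: at line 2 remove [icyfq] add [ost,vnmz,ftm] -> 9 lines: xswdg ufuqk cfw ost vnmz ftm lwbsw onv fuzn
Hunk 3: at line 2 remove [ost] add [sxkl,izxin,sbkt] -> 11 lines: xswdg ufuqk cfw sxkl izxin sbkt vnmz ftm lwbsw onv fuzn
Hunk 4: at line 1 remove [ufuqk,cfw,sxkl] add [nxz,rzun,qkkbn] -> 11 lines: xswdg nxz rzun qkkbn izxin sbkt vnmz ftm lwbsw onv fuzn
Hunk 5: at line 2 remove [qkkbn,izxin] add [jei,zia] -> 11 lines: xswdg nxz rzun jei zia sbkt vnmz ftm lwbsw onv fuzn
Hunk 6: at line 5 remove [vnmz,ftm,lwbsw] add [jecoy,vwt,zhxkx] -> 11 lines: xswdg nxz rzun jei zia sbkt jecoy vwt zhxkx onv fuzn
Hunk 7: at line 2 remove [rzun] add [inbun] -> 11 lines: xswdg nxz inbun jei zia sbkt jecoy vwt zhxkx onv fuzn

Answer: xswdg
nxz
inbun
jei
zia
sbkt
jecoy
vwt
zhxkx
onv
fuzn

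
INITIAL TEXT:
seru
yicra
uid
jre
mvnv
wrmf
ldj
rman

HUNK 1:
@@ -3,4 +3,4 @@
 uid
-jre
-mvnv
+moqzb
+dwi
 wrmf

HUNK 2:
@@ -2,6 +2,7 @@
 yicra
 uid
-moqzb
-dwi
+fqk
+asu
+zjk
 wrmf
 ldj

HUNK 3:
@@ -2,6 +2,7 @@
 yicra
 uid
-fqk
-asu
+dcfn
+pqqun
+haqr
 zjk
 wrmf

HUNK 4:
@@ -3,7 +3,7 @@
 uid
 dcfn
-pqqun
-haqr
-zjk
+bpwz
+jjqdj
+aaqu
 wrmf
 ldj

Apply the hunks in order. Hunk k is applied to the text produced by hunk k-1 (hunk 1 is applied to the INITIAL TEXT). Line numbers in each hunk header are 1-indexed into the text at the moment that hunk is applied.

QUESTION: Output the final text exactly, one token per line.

Answer: seru
yicra
uid
dcfn
bpwz
jjqdj
aaqu
wrmf
ldj
rman

Derivation:
Hunk 1: at line 3 remove [jre,mvnv] add [moqzb,dwi] -> 8 lines: seru yicra uid moqzb dwi wrmf ldj rman
Hunk 2: at line 2 remove [moqzb,dwi] add [fqk,asu,zjk] -> 9 lines: seru yicra uid fqk asu zjk wrmf ldj rman
Hunk 3: at line 2 remove [fqk,asu] add [dcfn,pqqun,haqr] -> 10 lines: seru yicra uid dcfn pqqun haqr zjk wrmf ldj rman
Hunk 4: at line 3 remove [pqqun,haqr,zjk] add [bpwz,jjqdj,aaqu] -> 10 lines: seru yicra uid dcfn bpwz jjqdj aaqu wrmf ldj rman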